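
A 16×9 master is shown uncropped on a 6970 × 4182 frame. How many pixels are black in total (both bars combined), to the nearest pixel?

1821784 pixels

16×9 is wider than 5:3, so it spans the full width.
That makes the image 3920.6250 px tall (6970 × 9/16).
4182 − 3920.6250 = 261.3750 px of bars.
That's 261.3750 × 6970 ≈ 1821784 black pixels.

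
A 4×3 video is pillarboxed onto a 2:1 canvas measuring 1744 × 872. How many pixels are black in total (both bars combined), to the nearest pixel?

4×3 (1.333) < 2:1 (2.000), so the video fills the height.
Content width = 872 × 4/3 ≈ 1162.6667 px.
Black = 1744 − 1162.6667 = 581.3333 px.
Bar area = 581.3333 × 872 ≈ 506923 px.

506923 pixels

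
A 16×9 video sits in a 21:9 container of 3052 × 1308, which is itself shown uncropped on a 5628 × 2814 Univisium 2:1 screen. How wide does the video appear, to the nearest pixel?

First fit — 16×9 into 3052×1308 spans the height: 2325.33 × 1308.00.
21:9 in 5628×2814: fills the width, so the intermediate becomes 5628.00 × 2412.00 — a scale of ×1.8440.
Applying the same ×1.8440: 2325.33 → 4288.00.

4288 px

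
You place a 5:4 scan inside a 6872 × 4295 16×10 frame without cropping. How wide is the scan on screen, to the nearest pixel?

5369 px

Since 1.250 < 1.600, the scan is height-limited.
Content width = 4295 × 5/4 ≈ 5368.75 px.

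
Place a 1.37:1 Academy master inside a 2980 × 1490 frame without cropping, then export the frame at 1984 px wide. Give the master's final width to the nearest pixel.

At 2980×1490 the master is height-limited, so width = 1490 × 1.370 ≈ 2041.30 px.
Resizing to 1984 px wide multiplies everything by 0.6658: 2041.30 → 1359.04 px.

1359 px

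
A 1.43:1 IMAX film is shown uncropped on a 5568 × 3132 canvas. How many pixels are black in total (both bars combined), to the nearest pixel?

Since 1.430 < 1.778, the film is height-limited.
The film is 3132 × 1.430 ≈ 4478.7600 px wide.
Leftover width: 5568 − 4478.7600 = 1089.2400 px.
That's 1089.2400 × 3132 ≈ 3411500 black pixels.

3411500 pixels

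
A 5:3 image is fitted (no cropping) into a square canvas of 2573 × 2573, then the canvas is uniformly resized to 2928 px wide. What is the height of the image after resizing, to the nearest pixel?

1757 px

Fitted into 2573×2573, the image spans the width; its height is 2573 × 3/5 ≈ 1543.80 px.
The frame scales by 2928/2573 = 1.1380; 1543.80 × 1.1380 ≈ 1756.80 px.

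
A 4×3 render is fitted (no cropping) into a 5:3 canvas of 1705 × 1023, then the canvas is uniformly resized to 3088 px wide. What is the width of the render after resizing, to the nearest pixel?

Fitted into 1705×1023, the render spans the height; its width is 1023 × 4/3 ≈ 1364.00 px.
The frame scales by 3088/1705 = 1.8111; 1364.00 × 1.8111 ≈ 2470.40 px.

2470 px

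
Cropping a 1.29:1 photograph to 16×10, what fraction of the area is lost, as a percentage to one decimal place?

Going from 1.29:1 to 16×10 means cutting height while keeping width.
Fraction kept = (1.290)/(1.600) ≈ 80.62%, so 19.38% is lost.

19.4%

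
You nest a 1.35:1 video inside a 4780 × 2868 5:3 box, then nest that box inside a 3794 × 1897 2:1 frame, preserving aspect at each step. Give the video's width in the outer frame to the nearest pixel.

1.35:1 in 4780×2868: fills the height, so the video is 3871.80 × 2868.00.
Second fit — the 5:3 canvas into 3794×1897 spans the height: 3161.67 × 1897.00 (×0.6614 from 4780×2868).
So the video's width is 3871.80 × 0.6614 ≈ 2560.95.

2561 px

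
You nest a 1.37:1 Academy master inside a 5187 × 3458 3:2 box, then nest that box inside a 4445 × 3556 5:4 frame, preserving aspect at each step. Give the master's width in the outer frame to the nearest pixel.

1.37:1 Academy in 5187×3458: fills the height, so the master is 4737.46 × 3458.00.
The 3:2 canvas is width-limited in 4445×3556, giving 4445.00 × 2963.33; scale factor 0.8570.
So the master's width is 4737.46 × 0.8570 ≈ 4059.77.

4060 px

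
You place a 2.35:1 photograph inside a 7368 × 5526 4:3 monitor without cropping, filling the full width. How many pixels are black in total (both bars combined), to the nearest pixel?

The photograph is 7368 / 2.350 ≈ 3135.3191 px tall.
Black = 5526 − 3135.3191 = 2390.6809 px.
Across the 7368-px span: 2390.6809 × 7368 ≈ 17614537 px.

17614537 pixels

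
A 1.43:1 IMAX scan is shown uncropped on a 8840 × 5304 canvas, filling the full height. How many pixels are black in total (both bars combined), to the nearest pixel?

That makes the image 7584.7200 px wide (5304 × 1.430).
8840 − 7584.7200 = 1255.2800 px of bars.
Across the 5304-px span: 1255.2800 × 5304 ≈ 6658005 px.

6658005 pixels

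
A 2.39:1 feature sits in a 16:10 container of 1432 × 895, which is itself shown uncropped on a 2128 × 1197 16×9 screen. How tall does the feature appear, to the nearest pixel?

801 px

Inside the 1432×895 canvas the feature is width-limited at 1432.00 × 599.16.
The 16:10 canvas is height-limited in 2128×1197, giving 1915.20 × 1197.00; scale factor 1.3374.
The feature scales with it: height 599.16 × 1.3374 ≈ 801.34.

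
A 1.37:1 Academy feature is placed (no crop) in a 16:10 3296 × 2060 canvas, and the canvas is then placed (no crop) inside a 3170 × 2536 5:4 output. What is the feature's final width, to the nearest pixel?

2714 px

1.37:1 Academy in 3296×2060: fills the height, so the feature is 2822.20 × 2060.00.
Second fit — the 16:10 canvas into 3170×2536 spans the width: 3170.00 × 1981.25 (×0.9618 from 3296×2060).
So the feature's width is 2822.20 × 0.9618 ≈ 2714.31.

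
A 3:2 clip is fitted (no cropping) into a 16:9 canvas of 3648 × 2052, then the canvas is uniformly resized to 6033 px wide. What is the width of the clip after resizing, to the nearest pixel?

Fitted into 3648×2052, the clip spans the height; its width is 2052 × 3/2 ≈ 3078.00 px.
The frame scales by 6033/3648 = 1.6538; 3078.00 × 1.6538 ≈ 5090.34 px.

5090 px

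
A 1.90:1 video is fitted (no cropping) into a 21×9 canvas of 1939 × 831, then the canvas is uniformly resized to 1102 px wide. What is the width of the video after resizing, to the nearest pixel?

897 px

At 1939×831 the video is height-limited, so width = 831 × 1.900 ≈ 1578.90 px.
Scaling 1939 → 1102 is ×0.5683, so the width becomes 1578.90 × 0.5683 ≈ 897.34 px.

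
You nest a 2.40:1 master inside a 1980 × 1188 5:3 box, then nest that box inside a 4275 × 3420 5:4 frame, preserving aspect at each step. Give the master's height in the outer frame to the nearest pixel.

1781 px

First fit — 2.40:1 into 1980×1188 spans the width: 1980.00 × 825.00.
The 5:3 canvas is width-limited in 4275×3420, giving 4275.00 × 2565.00; scale factor 2.1591.
The master scales with it: height 825.00 × 2.1591 ≈ 1781.25.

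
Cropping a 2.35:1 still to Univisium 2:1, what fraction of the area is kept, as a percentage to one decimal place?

Univisium 2:1 is narrower than 2.35:1, so the crop keeps the full height and trims the width.
Fraction kept = (2.000)/(2.350) ≈ 85.11%.

85.1%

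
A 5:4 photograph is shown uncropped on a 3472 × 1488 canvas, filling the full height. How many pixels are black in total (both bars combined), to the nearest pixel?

Content width = 1488 × 5/4 ≈ 1860.0000 px.
Leftover width: 3472 − 1860.0000 = 1612.0000 px.
Bar area = 1612.0000 × 1488 ≈ 2398656 px.

2398656 pixels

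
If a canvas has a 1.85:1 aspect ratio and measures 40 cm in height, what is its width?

Width = 40 × 1.850 = 74.

74 cm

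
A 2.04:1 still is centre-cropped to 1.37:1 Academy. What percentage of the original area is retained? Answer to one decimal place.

Going from 2.04:1 to 1.37:1 Academy means cutting width while keeping height.
Area ratio = (1.370)/(2.040) = 67.16% retained.

67.2%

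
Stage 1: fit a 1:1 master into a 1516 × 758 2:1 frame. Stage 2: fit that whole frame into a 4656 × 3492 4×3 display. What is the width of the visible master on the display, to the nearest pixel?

2328 px

Inside the 1516×758 canvas the master is height-limited at 758.00 × 758.00.
The 2:1 canvas is width-limited in 4656×3492, giving 4656.00 × 2328.00; scale factor 3.0712.
Applying the same ×3.0712: 758.00 → 2328.00.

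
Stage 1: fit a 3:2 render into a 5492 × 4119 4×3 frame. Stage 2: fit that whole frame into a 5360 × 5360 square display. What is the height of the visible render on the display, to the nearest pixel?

3573 px

Inside the 5492×4119 canvas the render is width-limited at 5492.00 × 3661.33.
Second fit — the 4×3 canvas into 5360×5360 spans the width: 5360.00 × 4020.00 (×0.9760 from 5492×4119).
So the render's height is 3661.33 × 0.9760 ≈ 3573.33.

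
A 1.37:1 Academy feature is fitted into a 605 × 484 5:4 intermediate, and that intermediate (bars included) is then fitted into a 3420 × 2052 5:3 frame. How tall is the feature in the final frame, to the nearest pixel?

First fit — 1.37:1 Academy into 605×484 spans the width: 605.00 × 441.61.
Second fit — the 5:4 canvas into 3420×2052 spans the height: 2565.00 × 2052.00 (×4.2397 from 605×484).
So the feature's height is 441.61 × 4.2397 ≈ 1872.26.

1872 px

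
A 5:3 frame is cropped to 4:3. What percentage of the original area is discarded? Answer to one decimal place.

20.0%

4:3 is narrower than 5:3, so the crop keeps the full height and trims the width.
(1.333)/(1.667) ≈ 0.800 of the area survives, leaving 20.00% discarded.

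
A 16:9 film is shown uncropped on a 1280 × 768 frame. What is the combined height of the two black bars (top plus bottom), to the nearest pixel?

16:9 (1.778) > 5:3 (1.667), so the film fills the width.
The film is 1280 × 9/16 ≈ 720.00 px tall.
768 − 720.00 = 48.00 px of bars.

48 px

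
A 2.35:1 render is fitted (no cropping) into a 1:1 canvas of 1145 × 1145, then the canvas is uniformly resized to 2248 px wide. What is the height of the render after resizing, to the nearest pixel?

At 1145×1145 the render is width-limited, so height = 1145 / 2.350 ≈ 487.23 px.
Scaling 1145 → 2248 is ×1.9633, so the height becomes 487.23 × 1.9633 ≈ 956.60 px.

957 px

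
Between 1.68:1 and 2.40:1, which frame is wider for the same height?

2.40:1

1.68 and 2.4; 2.4 > 1.68.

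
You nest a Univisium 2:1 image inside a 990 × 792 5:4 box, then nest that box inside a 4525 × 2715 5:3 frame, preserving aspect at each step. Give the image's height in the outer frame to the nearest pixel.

1697 px

First fit — Univisium 2:1 into 990×792 spans the width: 990.00 × 495.00.
5:4 in 4525×2715: fills the height, so the intermediate becomes 3393.75 × 2715.00 — a scale of ×3.4280.
So the image's height is 495.00 × 3.4280 ≈ 1696.88.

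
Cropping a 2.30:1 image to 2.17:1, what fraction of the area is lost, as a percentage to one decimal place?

The height stays; only width is cut (since 2.17:1 is narrower than 2.30:1).
(2.170)/(2.300) ≈ 0.943 of the area survives, leaving 5.65% discarded.

5.7%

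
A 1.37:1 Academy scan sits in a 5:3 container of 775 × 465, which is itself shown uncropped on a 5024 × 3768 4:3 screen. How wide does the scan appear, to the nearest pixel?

4130 px

First fit — 1.37:1 Academy into 775×465 spans the height: 637.05 × 465.00.
5:3 in 5024×3768: fills the width, so the intermediate becomes 5024.00 × 3014.40 — a scale of ×6.4826.
The scan scales with it: width 637.05 × 6.4826 ≈ 4129.73.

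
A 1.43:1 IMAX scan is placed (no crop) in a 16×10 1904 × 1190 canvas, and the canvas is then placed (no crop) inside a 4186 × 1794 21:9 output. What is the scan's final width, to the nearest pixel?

2565 px

Inside the 1904×1190 canvas the scan is height-limited at 1701.70 × 1190.00.
Second fit — the 16×10 canvas into 4186×1794 spans the height: 2870.40 × 1794.00 (×1.5076 from 1904×1190).
So the scan's width is 1701.70 × 1.5076 ≈ 2565.42.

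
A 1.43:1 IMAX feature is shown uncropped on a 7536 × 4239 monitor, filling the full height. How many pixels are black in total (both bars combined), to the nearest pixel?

6249261 pixels

The feature is 4239 × 1.430 ≈ 6061.7700 px wide.
Black = 7536 − 6061.7700 = 1474.2300 px.
Bar area = 1474.2300 × 4239 ≈ 6249261 px.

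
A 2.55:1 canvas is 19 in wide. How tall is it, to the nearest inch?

7 in

19 / 2.550 = 7.45.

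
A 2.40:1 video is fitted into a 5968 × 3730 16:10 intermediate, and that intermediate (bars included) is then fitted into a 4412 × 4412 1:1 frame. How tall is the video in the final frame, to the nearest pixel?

Inside the 5968×3730 canvas the video is width-limited at 5968.00 × 2486.67.
16:10 in 4412×4412: fills the width, so the intermediate becomes 4412.00 × 2757.50 — a scale of ×0.7393.
So the video's height is 2486.67 × 0.7393 ≈ 1838.33.

1838 px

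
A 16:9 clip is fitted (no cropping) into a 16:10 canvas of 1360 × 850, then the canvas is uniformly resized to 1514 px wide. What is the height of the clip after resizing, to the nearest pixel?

852 px

At 1360×850 the clip is width-limited, so height = 1360 × 9/16 ≈ 765.00 px.
Resizing to 1514 px wide multiplies everything by 1.1132: 765.00 → 851.62 px.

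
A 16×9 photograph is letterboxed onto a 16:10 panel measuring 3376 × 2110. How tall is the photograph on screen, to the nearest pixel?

1899 px

16×9 (1.778) > 16:10 (1.600), so the photograph fills the width.
The photograph is 3376 × 9/16 ≈ 1899.00 px tall.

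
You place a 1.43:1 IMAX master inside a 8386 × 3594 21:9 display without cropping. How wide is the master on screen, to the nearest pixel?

5139 px

Since 1.430 < 2.333, the master is height-limited.
That makes the image 5139.42 px wide (3594 × 1.430).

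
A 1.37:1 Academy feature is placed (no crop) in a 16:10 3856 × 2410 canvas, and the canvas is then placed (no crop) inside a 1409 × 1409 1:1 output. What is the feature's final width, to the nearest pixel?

First fit — 1.37:1 Academy into 3856×2410 spans the height: 3301.70 × 2410.00.
16:10 in 1409×1409: fills the width, so the intermediate becomes 1409.00 × 880.62 — a scale of ×0.3654.
So the feature's width is 3301.70 × 0.3654 ≈ 1206.46.

1206 px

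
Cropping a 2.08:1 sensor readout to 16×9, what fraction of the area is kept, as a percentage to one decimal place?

85.5%

Going from 2.08:1 to 16×9 means cutting width while keeping height.
Area ratio = (1.778)/(2.080) = 85.47% retained.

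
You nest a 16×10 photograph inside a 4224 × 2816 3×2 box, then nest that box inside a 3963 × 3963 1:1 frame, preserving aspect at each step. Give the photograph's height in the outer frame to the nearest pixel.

Inside the 4224×2816 canvas the photograph is width-limited at 4224.00 × 2640.00.
3×2 in 3963×3963: fills the width, so the intermediate becomes 3963.00 × 2642.00 — a scale of ×0.9382.
The photograph scales with it: height 2640.00 × 0.9382 ≈ 2476.88.

2477 px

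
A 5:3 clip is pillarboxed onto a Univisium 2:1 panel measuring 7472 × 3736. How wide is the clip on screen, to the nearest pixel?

6227 px

5:3 (1.667) < Univisium 2:1 (2.000), so the clip fills the height.
That makes the image 6226.67 px wide (3736 × 5/3).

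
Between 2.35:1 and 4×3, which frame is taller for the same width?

4×3

2.35 and 4×3 = 1.333; 2.35 > 1.333. The smaller width-to-height ratio is the taller frame.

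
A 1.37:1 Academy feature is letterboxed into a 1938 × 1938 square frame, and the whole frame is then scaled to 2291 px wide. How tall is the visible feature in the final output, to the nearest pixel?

1672 px

Fitted into 1938×1938, the feature spans the width; its height is 1938 / 1.370 ≈ 1414.60 px.
Resizing to 2291 px wide multiplies everything by 1.1821: 1414.60 → 1672.26 px.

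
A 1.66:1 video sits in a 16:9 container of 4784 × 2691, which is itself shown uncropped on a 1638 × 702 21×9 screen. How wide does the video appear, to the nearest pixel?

1165 px

Inside the 4784×2691 canvas the video is height-limited at 4467.06 × 2691.00.
The 16:9 canvas is height-limited in 1638×702, giving 1248.00 × 702.00; scale factor 0.2609.
So the video's width is 4467.06 × 0.2609 ≈ 1165.32.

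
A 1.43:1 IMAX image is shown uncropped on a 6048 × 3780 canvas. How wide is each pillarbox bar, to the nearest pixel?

321 px

1.43:1 IMAX (1.430) < 16:10 (1.600), so the image fills the height.
The image is 3780 × 1.430 ≈ 5405.40 px wide.
6048 − 5405.40 = 642.60 px of bars (321.30 each).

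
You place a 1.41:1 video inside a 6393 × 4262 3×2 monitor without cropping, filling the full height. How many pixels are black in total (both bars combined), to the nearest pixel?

Content width = 4262 × 1.410 ≈ 6009.4200 px.
Black = 6393 − 6009.4200 = 383.5800 px.
That's 383.5800 × 4262 ≈ 1634818 black pixels.

1634818 pixels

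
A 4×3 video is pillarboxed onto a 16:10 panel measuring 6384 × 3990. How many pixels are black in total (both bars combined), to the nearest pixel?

4245360 pixels

Since 1.333 < 1.600, the video is height-limited.
The video is 3990 × 4/3 ≈ 5320.0000 px wide.
Leftover width: 6384 − 5320.0000 = 1064.0000 px.
That's 1064.0000 × 3990 ≈ 4245360 black pixels.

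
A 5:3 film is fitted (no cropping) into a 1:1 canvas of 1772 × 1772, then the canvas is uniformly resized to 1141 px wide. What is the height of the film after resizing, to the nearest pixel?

685 px

Fitted into 1772×1772, the film spans the width; its height is 1772 × 3/5 ≈ 1063.20 px.
Resizing to 1141 px wide multiplies everything by 0.6439: 1063.20 → 684.60 px.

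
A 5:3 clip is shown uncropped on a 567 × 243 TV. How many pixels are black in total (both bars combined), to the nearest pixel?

39366 pixels

5:3 is narrower than 21×9, so it spans the full height.
That makes the image 405.0000 px wide (243 × 5/3).
Leftover width: 567 − 405.0000 = 162.0000 px.
That's 162.0000 × 243 ≈ 39366 black pixels.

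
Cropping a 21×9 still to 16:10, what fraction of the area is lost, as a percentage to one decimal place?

The height stays; only width is cut (since 16:10 is narrower than 21×9).
Fraction kept = (1.600)/(2.333) ≈ 68.57%, so 31.43% is lost.

31.4%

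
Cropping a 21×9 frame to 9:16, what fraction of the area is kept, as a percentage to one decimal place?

Going from 21×9 to 9:16 means cutting width while keeping height.
(0.562)/(2.333) ≈ 0.241 of the area survives.

24.1%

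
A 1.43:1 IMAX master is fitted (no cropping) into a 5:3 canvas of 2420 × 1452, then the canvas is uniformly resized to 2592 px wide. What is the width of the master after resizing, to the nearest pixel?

At 2420×1452 the master is height-limited, so width = 1452 × 1.430 ≈ 2076.36 px.
Resizing to 2592 px wide multiplies everything by 1.0711: 2076.36 → 2223.94 px.

2224 px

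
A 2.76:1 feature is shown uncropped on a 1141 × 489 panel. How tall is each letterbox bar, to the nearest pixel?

2.76:1 (2.760) > 21:9 (2.333), so the feature fills the width.
That makes the image 413.41 px tall (1141 / 2.760).
Black = 489 − 413.41 = 75.59 px, or 37.80 per bar.

38 px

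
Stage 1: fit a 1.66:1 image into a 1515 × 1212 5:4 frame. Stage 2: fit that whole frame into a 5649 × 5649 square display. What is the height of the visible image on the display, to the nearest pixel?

3403 px

1.66:1 in 1515×1212: fills the width, so the image is 1515.00 × 912.65.
The 5:4 canvas is width-limited in 5649×5649, giving 5649.00 × 4519.20; scale factor 3.7287.
The image scales with it: height 912.65 × 3.7287 ≈ 3403.01.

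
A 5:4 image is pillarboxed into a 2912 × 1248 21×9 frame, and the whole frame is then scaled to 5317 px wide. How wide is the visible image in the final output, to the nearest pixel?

2848 px

At 2912×1248 the image is height-limited, so width = 1248 × 5/4 ≈ 1560.00 px.
Scaling 2912 → 5317 is ×1.8259, so the width becomes 1560.00 × 1.8259 ≈ 2848.39 px.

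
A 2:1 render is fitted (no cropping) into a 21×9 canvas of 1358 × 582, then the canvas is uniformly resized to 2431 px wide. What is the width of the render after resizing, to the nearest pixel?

2084 px

Fitted into 1358×582, the render spans the height; its width is 582 × 2/1 ≈ 1164.00 px.
The frame scales by 2431/1358 = 1.7901; 1164.00 × 1.7901 ≈ 2083.71 px.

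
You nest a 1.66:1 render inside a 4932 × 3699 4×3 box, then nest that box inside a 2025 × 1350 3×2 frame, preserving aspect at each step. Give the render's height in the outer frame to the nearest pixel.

1084 px

Inside the 4932×3699 canvas the render is width-limited at 4932.00 × 2971.08.
Second fit — the 4×3 canvas into 2025×1350 spans the height: 1800.00 × 1350.00 (×0.3650 from 4932×3699).
The render scales with it: height 2971.08 × 0.3650 ≈ 1084.34.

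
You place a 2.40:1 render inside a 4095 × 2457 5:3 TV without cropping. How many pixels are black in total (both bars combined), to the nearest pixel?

3074321 pixels

Since 2.400 > 1.667, the render is width-limited.
The render is 4095 / 2.400 ≈ 1706.2500 px tall.
Leftover height: 2457 − 1706.2500 = 750.7500 px.
That's 750.7500 × 4095 ≈ 3074321 black pixels.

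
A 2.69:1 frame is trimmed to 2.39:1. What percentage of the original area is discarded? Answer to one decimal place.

The height stays; only width is cut (since 2.39:1 is narrower than 2.69:1).
Area ratio = (2.390)/(2.690) = 88.85%; the remaining 11.15% is cropped out.

11.2%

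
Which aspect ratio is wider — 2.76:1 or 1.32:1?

2.76 and 1.32; 2.76 > 1.32.

2.76:1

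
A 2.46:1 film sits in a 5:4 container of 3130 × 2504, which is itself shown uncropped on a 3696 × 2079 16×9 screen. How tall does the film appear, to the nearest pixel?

2.46:1 in 3130×2504: fills the width, so the film is 3130.00 × 1272.36.
Second fit — the 5:4 canvas into 3696×2079 spans the height: 2598.75 × 2079.00 (×0.8303 from 3130×2504).
The film scales with it: height 1272.36 × 0.8303 ≈ 1056.40.

1056 px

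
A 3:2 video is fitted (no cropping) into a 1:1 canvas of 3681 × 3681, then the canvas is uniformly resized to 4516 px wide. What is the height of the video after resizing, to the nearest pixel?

Fitted into 3681×3681, the video spans the width; its height is 3681 × 2/3 ≈ 2454.00 px.
Scaling 3681 → 4516 is ×1.2268, so the height becomes 2454.00 × 1.2268 ≈ 3010.67 px.

3011 px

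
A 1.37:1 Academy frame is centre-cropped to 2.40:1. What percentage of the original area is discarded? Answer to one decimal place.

42.9%

Going from 1.37:1 Academy to 2.40:1 means cutting height while keeping width.
Area ratio = (1.370)/(2.400) = 57.08%; the remaining 42.92% is cropped out.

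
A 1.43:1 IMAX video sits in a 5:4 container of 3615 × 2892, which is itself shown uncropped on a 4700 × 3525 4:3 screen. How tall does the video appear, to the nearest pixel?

3081 px

Inside the 3615×2892 canvas the video is width-limited at 3615.00 × 2527.97.
5:4 in 4700×3525: fills the height, so the intermediate becomes 4406.25 × 3525.00 — a scale of ×1.2189.
The video scales with it: height 2527.97 × 1.2189 ≈ 3081.29.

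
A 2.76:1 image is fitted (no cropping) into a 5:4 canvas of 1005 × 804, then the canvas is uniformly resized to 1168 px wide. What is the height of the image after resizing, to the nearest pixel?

In the 1005×804 frame the image fills the width: height = 1005 / 2.760 ≈ 364.13 px.
The frame scales by 1168/1005 = 1.1622; 364.13 × 1.1622 ≈ 423.19 px.

423 px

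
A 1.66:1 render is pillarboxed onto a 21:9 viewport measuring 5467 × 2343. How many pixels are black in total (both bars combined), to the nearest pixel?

1.66:1 is narrower than 21:9, so it spans the full height.
The render is 2343 × 1.660 ≈ 3889.3800 px wide.
Leftover width: 5467 − 3889.3800 = 1577.6200 px.
Bar area = 1577.6200 × 2343 ≈ 3696364 px.

3696364 pixels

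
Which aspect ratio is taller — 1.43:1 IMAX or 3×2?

1.43:1 IMAX

1.43 and 3×2 = 1.5; 1.5 > 1.43. The smaller width-to-height ratio is the taller frame.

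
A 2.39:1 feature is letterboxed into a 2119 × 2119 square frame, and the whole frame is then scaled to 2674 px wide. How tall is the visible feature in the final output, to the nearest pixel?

At 2119×2119 the feature is width-limited, so height = 2119 / 2.390 ≈ 886.61 px.
Resizing to 2674 px wide multiplies everything by 1.2619: 886.61 → 1118.83 px.

1119 px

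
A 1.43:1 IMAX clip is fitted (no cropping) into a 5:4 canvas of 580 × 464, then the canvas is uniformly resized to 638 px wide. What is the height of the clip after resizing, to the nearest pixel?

At 580×464 the clip is width-limited, so height = 580 / 1.430 ≈ 405.59 px.
Scaling 580 → 638 is ×1.1000, so the height becomes 405.59 × 1.1000 ≈ 446.15 px.

446 px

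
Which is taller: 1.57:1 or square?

1.57 and square = 1; 1.57 > 1. The smaller width-to-height ratio is the taller frame.

square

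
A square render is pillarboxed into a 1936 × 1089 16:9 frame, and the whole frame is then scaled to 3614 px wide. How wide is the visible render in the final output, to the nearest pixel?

At 1936×1089 the render is height-limited, so width = 1089 × 1/1 ≈ 1089.00 px.
The frame scales by 3614/1936 = 1.8667; 1089.00 × 1.8667 ≈ 2032.88 px.

2033 px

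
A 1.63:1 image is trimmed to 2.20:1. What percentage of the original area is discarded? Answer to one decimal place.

25.9%

The width stays; only height is cut (since 2.20:1 is wider than 1.63:1).
Fraction kept = (1.630)/(2.200) ≈ 74.09%, so 25.91% is lost.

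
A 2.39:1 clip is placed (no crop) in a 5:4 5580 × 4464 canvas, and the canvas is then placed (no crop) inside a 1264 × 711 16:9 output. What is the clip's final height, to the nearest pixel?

2.39:1 in 5580×4464: fills the width, so the clip is 5580.00 × 2334.73.
5:4 in 1264×711: fills the height, so the intermediate becomes 888.75 × 711.00 — a scale of ×0.1593.
Applying the same ×0.1593: 2334.73 → 371.86.

372 px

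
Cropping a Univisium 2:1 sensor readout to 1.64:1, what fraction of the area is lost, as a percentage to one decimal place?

Going from Univisium 2:1 to 1.64:1 means cutting width while keeping height.
(1.640)/(2.000) ≈ 0.820 of the area survives, leaving 18.00% discarded.

18.0%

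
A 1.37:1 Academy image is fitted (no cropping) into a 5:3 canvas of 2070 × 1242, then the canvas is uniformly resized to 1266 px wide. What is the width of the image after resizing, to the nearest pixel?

1041 px

At 2070×1242 the image is height-limited, so width = 1242 × 1.370 ≈ 1701.54 px.
Resizing to 1266 px wide multiplies everything by 0.6116: 1701.54 → 1040.65 px.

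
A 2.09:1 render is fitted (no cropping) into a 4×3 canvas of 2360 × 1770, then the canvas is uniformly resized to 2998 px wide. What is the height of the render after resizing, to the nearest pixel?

1434 px

In the 2360×1770 frame the render fills the width: height = 2360 / 2.090 ≈ 1129.19 px.
Resizing to 2998 px wide multiplies everything by 1.2703: 1129.19 → 1434.45 px.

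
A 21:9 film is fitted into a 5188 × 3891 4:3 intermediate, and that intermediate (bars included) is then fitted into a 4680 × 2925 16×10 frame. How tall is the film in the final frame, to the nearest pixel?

21:9 in 5188×3891: fills the width, so the film is 5188.00 × 2223.43.
Second fit — the 4:3 canvas into 4680×2925 spans the height: 3900.00 × 2925.00 (×0.7517 from 5188×3891).
Applying the same ×0.7517: 2223.43 → 1671.43.

1671 px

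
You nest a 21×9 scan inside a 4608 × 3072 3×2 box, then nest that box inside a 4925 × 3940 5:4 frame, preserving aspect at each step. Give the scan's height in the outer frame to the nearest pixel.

First fit — 21×9 into 4608×3072 spans the width: 4608.00 × 1974.86.
3×2 in 4925×3940: fills the width, so the intermediate becomes 4925.00 × 3283.33 — a scale of ×1.0688.
Applying the same ×1.0688: 1974.86 → 2110.71.

2111 px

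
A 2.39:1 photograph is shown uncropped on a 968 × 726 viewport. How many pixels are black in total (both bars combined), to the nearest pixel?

2.39:1 (2.390) > 4×3 (1.333), so the photograph fills the width.
That makes the image 405.0209 px tall (968 / 2.390).
Black = 726 − 405.0209 = 320.9791 px.
Bar area = 320.9791 × 968 ≈ 310708 px.

310708 pixels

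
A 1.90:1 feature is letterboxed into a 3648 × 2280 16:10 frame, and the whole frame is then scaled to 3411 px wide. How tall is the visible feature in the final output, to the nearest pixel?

At 3648×2280 the feature is width-limited, so height = 3648 / 1.900 ≈ 1920.00 px.
Resizing to 3411 px wide multiplies everything by 0.9350: 1920.00 → 1795.26 px.

1795 px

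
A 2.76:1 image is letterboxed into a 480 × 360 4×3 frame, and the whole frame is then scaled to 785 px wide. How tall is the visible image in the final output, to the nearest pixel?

Fitted into 480×360, the image spans the width; its height is 480 / 2.760 ≈ 173.91 px.
Resizing to 785 px wide multiplies everything by 1.6354: 173.91 → 284.42 px.

284 px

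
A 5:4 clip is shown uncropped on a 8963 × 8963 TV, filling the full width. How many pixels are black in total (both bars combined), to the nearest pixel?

16067074 pixels

The clip is 8963 × 4/5 ≈ 7170.4000 px tall.
Leftover height: 8963 − 7170.4000 = 1792.6000 px.
Bar area = 1792.6000 × 8963 ≈ 16067074 px.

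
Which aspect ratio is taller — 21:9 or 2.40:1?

21:9

21:9 = 2.333 and 2.4; 2.4 > 2.333. The smaller width-to-height ratio is the taller frame.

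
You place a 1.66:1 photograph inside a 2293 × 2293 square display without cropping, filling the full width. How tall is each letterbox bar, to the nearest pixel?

456 px

Content height = 2293 / 1.660 ≈ 1381.33 px.
Leftover height: 2293 − 1381.33 = 911.67 px → 455.84 each side.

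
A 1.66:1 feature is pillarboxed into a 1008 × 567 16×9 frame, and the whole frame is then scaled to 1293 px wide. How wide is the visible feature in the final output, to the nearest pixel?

At 1008×567 the feature is height-limited, so width = 567 × 1.660 ≈ 941.22 px.
The frame scales by 1293/1008 = 1.2827; 941.22 × 1.2827 ≈ 1207.34 px.

1207 px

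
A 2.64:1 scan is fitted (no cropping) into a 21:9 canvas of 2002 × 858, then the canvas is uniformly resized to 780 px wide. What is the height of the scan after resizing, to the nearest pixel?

Fitted into 2002×858, the scan spans the width; its height is 2002 / 2.640 ≈ 758.33 px.
Scaling 2002 → 780 is ×0.3896, so the height becomes 758.33 × 0.3896 ≈ 295.45 px.

295 px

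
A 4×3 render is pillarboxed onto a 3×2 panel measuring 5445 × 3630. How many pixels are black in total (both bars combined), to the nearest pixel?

Since 1.333 < 1.500, the render is height-limited.
Content width = 3630 × 4/3 ≈ 4840.0000 px.
Black = 5445 − 4840.0000 = 605.0000 px.
That's 605.0000 × 3630 ≈ 2196150 black pixels.

2196150 pixels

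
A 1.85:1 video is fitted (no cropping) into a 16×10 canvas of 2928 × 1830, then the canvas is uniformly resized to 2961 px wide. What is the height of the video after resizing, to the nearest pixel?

Fitted into 2928×1830, the video spans the width; its height is 2928 / 1.850 ≈ 1582.70 px.
The frame scales by 2961/2928 = 1.0113; 1582.70 × 1.0113 ≈ 1600.54 px.

1601 px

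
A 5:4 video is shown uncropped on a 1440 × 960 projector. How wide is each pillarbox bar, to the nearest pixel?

120 px

Since 1.250 < 1.500, the video is height-limited.
Content width = 960 × 5/4 ≈ 1200.00 px.
Leftover width: 1440 − 1200.00 = 240.00 px → 120.00 each side.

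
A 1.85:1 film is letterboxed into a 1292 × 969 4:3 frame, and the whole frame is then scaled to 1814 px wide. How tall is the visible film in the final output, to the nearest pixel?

981 px

In the 1292×969 frame the film fills the width: height = 1292 / 1.850 ≈ 698.38 px.
The frame scales by 1814/1292 = 1.4040; 698.38 × 1.4040 ≈ 980.54 px.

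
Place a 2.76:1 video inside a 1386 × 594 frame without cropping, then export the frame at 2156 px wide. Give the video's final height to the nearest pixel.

In the 1386×594 frame the video fills the width: height = 1386 / 2.760 ≈ 502.17 px.
Resizing to 2156 px wide multiplies everything by 1.5556: 502.17 → 781.16 px.

781 px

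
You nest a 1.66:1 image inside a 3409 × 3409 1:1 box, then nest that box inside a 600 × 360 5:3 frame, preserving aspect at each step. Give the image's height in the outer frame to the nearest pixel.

217 px

Inside the 3409×3409 canvas the image is width-limited at 3409.00 × 2053.61.
The 1:1 canvas is height-limited in 600×360, giving 360.00 × 360.00; scale factor 0.1056.
So the image's height is 2053.61 × 0.1056 ≈ 216.87.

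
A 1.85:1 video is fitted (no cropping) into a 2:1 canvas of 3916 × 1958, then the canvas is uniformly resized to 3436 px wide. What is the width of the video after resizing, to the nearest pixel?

3178 px

Fitted into 3916×1958, the video spans the height; its width is 1958 × 1.850 ≈ 3622.30 px.
Scaling 3916 → 3436 is ×0.8774, so the width becomes 3622.30 × 0.8774 ≈ 3178.30 px.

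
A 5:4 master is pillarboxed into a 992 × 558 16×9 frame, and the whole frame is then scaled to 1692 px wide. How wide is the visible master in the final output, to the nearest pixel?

1190 px

Fitted into 992×558, the master spans the height; its width is 558 × 5/4 ≈ 697.50 px.
The frame scales by 1692/992 = 1.7056; 697.50 × 1.7056 ≈ 1189.69 px.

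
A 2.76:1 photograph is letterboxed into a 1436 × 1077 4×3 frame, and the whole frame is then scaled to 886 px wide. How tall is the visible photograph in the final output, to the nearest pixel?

321 px

Fitted into 1436×1077, the photograph spans the width; its height is 1436 / 2.760 ≈ 520.29 px.
Resizing to 886 px wide multiplies everything by 0.6170: 520.29 → 321.01 px.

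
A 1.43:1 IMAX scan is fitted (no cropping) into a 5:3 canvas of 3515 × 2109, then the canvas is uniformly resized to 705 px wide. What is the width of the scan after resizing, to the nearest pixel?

605 px

Fitted into 3515×2109, the scan spans the height; its width is 2109 × 1.430 ≈ 3015.87 px.
The frame scales by 705/3515 = 0.2006; 3015.87 × 0.2006 ≈ 604.89 px.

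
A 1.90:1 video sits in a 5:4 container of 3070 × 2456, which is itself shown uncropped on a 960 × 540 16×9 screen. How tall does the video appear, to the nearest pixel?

355 px

1.90:1 in 3070×2456: fills the width, so the video is 3070.00 × 1615.79.
The 5:4 canvas is height-limited in 960×540, giving 675.00 × 540.00; scale factor 0.2199.
So the video's height is 1615.79 × 0.2199 ≈ 355.26.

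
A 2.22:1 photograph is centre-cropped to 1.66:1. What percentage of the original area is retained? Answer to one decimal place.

74.8%

1.66:1 is narrower than 2.22:1, so the crop keeps the full height and trims the width.
(1.660)/(2.220) ≈ 0.748 of the area survives.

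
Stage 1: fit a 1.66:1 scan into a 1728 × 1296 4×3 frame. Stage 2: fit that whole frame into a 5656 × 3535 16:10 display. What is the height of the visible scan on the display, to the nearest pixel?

2839 px

1.66:1 in 1728×1296: fills the width, so the scan is 1728.00 × 1040.96.
Second fit — the 4×3 canvas into 5656×3535 spans the height: 4713.33 × 3535.00 (×2.7276 from 1728×1296).
So the scan's height is 1040.96 × 2.7276 ≈ 2839.36.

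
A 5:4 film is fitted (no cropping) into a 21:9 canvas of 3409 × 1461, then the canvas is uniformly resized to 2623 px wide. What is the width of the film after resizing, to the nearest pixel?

1405 px

In the 3409×1461 frame the film fills the height: width = 1461 × 5/4 ≈ 1826.25 px.
Resizing to 2623 px wide multiplies everything by 0.7694: 1826.25 → 1405.18 px.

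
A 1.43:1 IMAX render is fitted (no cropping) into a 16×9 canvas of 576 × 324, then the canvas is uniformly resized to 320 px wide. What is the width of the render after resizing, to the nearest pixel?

257 px

Fitted into 576×324, the render spans the height; its width is 324 × 1.430 ≈ 463.32 px.
The frame scales by 320/576 = 0.5556; 463.32 × 0.5556 ≈ 257.40 px.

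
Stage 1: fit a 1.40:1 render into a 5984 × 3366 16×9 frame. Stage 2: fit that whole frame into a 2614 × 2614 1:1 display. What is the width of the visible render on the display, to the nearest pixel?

2059 px

Inside the 5984×3366 canvas the render is height-limited at 4712.40 × 3366.00.
The 16×9 canvas is width-limited in 2614×2614, giving 2614.00 × 1470.38; scale factor 0.4368.
So the render's width is 4712.40 × 0.4368 ≈ 2058.53.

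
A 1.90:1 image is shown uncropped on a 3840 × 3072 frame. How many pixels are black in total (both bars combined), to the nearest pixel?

4035638 pixels

Since 1.900 > 1.250, the image is width-limited.
That makes the image 2021.0526 px tall (3840 / 1.900).
Black = 3072 − 2021.0526 = 1050.9474 px.
Across the 3840-px span: 1050.9474 × 3840 ≈ 4035638 px.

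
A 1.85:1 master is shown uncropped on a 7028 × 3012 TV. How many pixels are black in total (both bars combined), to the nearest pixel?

4384870 pixels

1.85:1 (1.850) < 21:9 (2.333), so the master fills the height.
The master is 3012 × 1.850 ≈ 5572.2000 px wide.
Leftover width: 7028 − 5572.2000 = 1455.8000 px.
Bar area = 1455.8000 × 3012 ≈ 4384870 px.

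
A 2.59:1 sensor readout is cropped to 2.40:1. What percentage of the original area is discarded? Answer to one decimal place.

7.3%

The height stays; only width is cut (since 2.40:1 is narrower than 2.59:1).
(2.400)/(2.590) ≈ 0.927 of the area survives, leaving 7.34% discarded.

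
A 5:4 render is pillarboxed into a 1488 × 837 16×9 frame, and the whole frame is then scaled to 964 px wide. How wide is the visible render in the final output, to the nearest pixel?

678 px

In the 1488×837 frame the render fills the height: width = 837 × 5/4 ≈ 1046.25 px.
Resizing to 964 px wide multiplies everything by 0.6478: 1046.25 → 677.81 px.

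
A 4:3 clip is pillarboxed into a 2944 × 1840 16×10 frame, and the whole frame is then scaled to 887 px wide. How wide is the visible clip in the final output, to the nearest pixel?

In the 2944×1840 frame the clip fills the height: width = 1840 × 4/3 ≈ 2453.33 px.
Resizing to 887 px wide multiplies everything by 0.3013: 2453.33 → 739.17 px.

739 px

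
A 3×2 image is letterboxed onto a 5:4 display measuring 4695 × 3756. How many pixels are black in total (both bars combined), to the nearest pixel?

2939070 pixels

3×2 is wider than 5:4, so it spans the full width.
That makes the image 3130.0000 px tall (4695 × 2/3).
3756 − 3130.0000 = 626.0000 px of bars.
That's 626.0000 × 4695 ≈ 2939070 black pixels.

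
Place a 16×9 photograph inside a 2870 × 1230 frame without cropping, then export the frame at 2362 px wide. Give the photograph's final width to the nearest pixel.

1800 px

At 2870×1230 the photograph is height-limited, so width = 1230 × 16/9 ≈ 2186.67 px.
Resizing to 2362 px wide multiplies everything by 0.8230: 2186.67 → 1799.62 px.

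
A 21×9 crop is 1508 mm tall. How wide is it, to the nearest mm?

3519 mm

At 21×9, 1508 / 9 × 21 ≈ 3518.67.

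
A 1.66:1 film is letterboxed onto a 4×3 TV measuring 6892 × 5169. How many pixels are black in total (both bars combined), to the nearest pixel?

7010493 pixels

Since 1.660 > 1.333, the film is width-limited.
The film is 6892 / 1.660 ≈ 4151.8072 px tall.
Black = 5169 − 4151.8072 = 1017.1928 px.
Bar area = 1017.1928 × 6892 ≈ 7010493 px.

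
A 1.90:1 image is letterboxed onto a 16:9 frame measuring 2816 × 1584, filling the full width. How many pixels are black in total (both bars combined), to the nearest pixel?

286936 pixels

Content height = 2816 / 1.900 ≈ 1482.1053 px.
Leftover height: 1584 − 1482.1053 = 101.8947 px.
That's 101.8947 × 2816 ≈ 286936 black pixels.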